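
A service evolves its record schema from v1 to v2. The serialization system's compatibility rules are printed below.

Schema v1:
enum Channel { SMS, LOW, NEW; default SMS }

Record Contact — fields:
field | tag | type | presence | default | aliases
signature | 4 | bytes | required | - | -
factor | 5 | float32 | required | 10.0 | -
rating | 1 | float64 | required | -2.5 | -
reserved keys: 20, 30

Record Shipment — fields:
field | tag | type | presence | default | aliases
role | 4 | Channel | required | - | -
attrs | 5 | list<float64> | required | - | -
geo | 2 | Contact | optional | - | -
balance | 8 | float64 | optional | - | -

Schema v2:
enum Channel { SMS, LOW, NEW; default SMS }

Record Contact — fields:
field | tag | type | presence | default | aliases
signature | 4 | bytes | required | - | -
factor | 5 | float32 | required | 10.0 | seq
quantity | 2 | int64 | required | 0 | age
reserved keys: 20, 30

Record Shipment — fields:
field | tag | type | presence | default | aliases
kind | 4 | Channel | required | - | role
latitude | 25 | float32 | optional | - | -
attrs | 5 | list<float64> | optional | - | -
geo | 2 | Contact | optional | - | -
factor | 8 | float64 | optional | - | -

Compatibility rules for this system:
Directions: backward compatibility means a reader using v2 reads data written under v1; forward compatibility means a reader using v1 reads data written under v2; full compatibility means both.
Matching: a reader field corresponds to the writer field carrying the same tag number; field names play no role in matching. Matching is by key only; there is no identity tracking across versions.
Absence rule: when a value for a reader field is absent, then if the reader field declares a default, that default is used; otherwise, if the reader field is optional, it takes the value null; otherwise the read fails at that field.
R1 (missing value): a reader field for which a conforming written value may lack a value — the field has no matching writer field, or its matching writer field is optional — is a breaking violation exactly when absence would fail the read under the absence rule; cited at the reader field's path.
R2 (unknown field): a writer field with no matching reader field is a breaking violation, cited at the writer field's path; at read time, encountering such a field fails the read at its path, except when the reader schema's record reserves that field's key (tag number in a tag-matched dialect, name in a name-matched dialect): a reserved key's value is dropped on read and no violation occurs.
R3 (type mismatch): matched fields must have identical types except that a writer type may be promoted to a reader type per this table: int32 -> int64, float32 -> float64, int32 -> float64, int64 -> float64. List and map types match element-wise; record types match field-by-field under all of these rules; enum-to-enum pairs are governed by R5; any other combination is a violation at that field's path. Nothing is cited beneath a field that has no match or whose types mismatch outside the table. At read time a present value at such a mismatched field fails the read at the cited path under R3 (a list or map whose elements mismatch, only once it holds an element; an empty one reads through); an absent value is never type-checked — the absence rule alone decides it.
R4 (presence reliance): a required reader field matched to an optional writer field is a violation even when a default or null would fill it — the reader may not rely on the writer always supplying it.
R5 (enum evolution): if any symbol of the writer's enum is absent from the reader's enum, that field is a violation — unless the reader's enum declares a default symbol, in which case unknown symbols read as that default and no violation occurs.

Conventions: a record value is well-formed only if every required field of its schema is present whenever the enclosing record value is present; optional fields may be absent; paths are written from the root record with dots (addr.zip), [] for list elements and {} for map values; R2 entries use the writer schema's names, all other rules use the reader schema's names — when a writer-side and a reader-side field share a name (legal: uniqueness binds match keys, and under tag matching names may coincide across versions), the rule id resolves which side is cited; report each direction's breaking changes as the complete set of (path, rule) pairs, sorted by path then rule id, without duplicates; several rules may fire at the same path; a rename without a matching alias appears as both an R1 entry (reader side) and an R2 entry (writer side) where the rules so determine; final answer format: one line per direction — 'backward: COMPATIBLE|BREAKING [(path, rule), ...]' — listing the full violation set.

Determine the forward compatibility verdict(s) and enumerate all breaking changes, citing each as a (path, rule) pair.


forward: BREAKING [(attrs, R1), (attrs, R4), (geo.quantity, R2), (latitude, R2)]

each type pair in Shipment: writer, then reader
forward analysis of Shipment with v1 as reader and v2 as writer:
  writer required, Channel -> Channel: reader role maps from writer kind
  writer optional, list<float64> -> list<float64>: reader attrs maps from writer attrs
  writer optional, Contact -> Contact: reader geo maps from writer geo
  writer optional, float64 -> float64: reader balance maps from writer factor
  writer latitude: unknown to reader
  writer required, bytes -> bytes: reader geo.signature maps from writer geo.signature
  writer required, float32 -> float32: reader geo.factor maps from writer geo.factor
  no writer field matches reader geo.rating
  writer geo.quantity: unknown to reader
  rule R1 violated at attrs
  rule R4 violated at attrs
  rule R2 violated at geo.quantity
  rule R2 violated at latitude
  => forward verdict for Shipment: BREAKING, 4 violation(s)
checking off the Shipment differences that do not matter here:
  renamed field balance to factor in record Shipment -> no rule fires on it in Shipment's dialect; the asked verdict holds
  renamed field role to kind in record Shipment (alias role declared on the renamed field) -> no rule fires on it in Shipment's dialect; the asked verdict holds
  removed field rating from record Contact -> fires only in the backward direction of Shipment, which is not asked here


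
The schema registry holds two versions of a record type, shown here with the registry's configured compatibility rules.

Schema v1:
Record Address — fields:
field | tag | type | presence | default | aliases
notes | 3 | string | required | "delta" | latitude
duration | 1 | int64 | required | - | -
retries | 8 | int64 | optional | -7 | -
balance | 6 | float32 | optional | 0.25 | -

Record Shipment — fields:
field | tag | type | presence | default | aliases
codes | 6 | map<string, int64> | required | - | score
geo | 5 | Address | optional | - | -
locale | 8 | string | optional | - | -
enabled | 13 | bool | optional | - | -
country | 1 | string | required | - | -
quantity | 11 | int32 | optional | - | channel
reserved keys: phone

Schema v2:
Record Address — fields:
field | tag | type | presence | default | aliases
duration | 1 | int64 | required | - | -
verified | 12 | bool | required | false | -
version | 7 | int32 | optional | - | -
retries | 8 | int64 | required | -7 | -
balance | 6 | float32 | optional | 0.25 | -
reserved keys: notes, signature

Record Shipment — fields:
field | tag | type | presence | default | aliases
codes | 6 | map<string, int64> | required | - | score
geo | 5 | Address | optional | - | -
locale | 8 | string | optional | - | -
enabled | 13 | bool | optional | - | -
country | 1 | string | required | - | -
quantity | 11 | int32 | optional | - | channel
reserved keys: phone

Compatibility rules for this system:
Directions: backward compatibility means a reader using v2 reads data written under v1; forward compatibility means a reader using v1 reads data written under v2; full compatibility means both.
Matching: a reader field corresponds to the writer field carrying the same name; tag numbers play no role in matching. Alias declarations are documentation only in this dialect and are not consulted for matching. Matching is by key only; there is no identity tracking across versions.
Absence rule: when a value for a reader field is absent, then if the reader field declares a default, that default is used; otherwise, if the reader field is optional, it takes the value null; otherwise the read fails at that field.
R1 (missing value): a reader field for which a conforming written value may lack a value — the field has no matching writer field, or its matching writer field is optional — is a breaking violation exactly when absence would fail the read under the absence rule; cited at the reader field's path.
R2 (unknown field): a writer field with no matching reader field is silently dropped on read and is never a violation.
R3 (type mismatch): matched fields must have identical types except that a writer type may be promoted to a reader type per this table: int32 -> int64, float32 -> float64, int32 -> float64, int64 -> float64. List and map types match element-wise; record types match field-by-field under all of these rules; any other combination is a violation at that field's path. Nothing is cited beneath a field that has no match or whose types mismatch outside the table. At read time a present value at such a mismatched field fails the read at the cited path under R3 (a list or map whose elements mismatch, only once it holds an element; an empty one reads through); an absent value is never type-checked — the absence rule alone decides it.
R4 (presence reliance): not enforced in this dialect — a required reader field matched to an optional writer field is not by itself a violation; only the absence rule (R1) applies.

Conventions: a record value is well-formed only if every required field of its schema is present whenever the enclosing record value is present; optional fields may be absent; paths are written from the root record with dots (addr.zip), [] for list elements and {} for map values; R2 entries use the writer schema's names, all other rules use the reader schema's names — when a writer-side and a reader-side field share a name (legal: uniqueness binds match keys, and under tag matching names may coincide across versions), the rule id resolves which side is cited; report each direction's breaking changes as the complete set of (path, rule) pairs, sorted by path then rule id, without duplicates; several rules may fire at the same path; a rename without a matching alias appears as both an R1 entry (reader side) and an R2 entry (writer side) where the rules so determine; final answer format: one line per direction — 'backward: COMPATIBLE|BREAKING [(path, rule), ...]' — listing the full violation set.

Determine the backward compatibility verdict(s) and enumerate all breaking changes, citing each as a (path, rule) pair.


backward: COMPATIBLE []

arrows below run writer -> reader for Shipment
backward for Shipment (reader v2, writer v1):
  map<string, int64> -> map<string, int64>, writer required: codes aligns to codes
  Address -> Address, writer optional: geo aligns to geo
  string -> string, writer optional: locale aligns to locale
  bool -> bool, writer optional: enabled aligns to enabled
  string -> string, writer required: country aligns to country
  int32 -> int32, writer optional: quantity aligns to quantity
  int64 -> int64, writer required: geo.duration aligns to geo.duration
  geo.verified: no writer-side match
  geo.version: no writer-side match
  int64 -> int64, writer optional: geo.retries aligns to geo.retries
  float32 -> float32, writer optional: geo.balance aligns to geo.balance
  writer field geo.notes has no reader counterpart
  => backward verdict for Shipment: COMPATIBLE, no violations
ruling out the remaining Shipment differences:
  added field verified to record Address: required bool, tag 12, default false (in v2 it sits immediately before retries) -> inert for the asked Shipment verdict: nothing fires
  added field version to record Address: optional int32, tag 7 (in v2 it sits immediately before retries) -> inert for the asked Shipment verdict: nothing fires
  field retries in record Address: optional changed to required -> inert for the asked Shipment verdict: nothing fires
  removed field notes from record Address (its key "notes" joins the reserved list) -> inert for the asked Shipment verdict: nothing fires


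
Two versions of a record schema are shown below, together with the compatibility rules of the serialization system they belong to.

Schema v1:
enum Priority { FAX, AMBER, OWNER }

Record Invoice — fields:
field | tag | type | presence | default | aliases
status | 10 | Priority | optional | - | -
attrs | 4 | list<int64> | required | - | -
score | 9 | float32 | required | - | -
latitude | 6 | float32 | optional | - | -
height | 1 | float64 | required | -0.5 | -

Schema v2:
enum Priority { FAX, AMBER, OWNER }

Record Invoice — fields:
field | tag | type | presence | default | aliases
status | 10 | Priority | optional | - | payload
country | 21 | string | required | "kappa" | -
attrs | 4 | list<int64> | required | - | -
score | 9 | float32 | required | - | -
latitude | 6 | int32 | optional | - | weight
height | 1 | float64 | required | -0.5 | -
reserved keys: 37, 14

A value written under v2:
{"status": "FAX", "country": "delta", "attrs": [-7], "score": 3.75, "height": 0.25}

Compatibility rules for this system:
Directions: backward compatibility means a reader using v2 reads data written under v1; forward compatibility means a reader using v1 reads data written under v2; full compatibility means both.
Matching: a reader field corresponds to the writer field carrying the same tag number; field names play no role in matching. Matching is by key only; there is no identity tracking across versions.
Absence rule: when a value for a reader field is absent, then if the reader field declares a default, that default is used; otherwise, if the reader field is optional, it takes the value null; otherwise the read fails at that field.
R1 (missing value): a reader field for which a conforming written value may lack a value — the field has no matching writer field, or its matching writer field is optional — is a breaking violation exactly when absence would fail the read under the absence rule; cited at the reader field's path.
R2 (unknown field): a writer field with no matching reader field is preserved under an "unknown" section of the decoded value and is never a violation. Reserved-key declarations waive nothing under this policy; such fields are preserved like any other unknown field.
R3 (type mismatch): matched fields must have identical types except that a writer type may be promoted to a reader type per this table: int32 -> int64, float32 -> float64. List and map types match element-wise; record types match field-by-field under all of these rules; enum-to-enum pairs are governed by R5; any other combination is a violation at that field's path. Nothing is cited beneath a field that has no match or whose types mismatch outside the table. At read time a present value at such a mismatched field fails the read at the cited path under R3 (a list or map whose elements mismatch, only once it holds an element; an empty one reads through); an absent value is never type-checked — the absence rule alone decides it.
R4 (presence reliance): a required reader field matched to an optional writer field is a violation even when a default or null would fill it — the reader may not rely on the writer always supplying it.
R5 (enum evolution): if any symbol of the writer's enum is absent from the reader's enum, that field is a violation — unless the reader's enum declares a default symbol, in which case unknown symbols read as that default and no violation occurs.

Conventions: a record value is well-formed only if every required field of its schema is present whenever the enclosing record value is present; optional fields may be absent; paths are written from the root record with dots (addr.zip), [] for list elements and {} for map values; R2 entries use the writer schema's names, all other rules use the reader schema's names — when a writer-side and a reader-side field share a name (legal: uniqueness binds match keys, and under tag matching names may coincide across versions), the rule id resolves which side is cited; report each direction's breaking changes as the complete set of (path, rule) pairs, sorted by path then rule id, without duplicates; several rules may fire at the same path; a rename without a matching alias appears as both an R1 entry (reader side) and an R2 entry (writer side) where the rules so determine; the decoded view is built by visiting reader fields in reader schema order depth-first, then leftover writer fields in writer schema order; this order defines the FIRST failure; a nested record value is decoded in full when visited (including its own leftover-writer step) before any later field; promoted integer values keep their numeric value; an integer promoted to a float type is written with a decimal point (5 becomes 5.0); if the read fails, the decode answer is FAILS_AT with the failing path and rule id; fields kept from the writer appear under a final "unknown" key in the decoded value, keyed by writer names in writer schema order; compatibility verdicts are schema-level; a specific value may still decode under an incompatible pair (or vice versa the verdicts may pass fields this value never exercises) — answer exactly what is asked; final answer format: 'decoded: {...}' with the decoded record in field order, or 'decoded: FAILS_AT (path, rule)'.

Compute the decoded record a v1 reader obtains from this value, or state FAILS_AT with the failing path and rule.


decoded: {"status": "FAX", "attrs": [-7], "score": 3.75, "latitude": null, "height": 0.25, "unknown": {"country": "delta"}}

the writer's type comes first in each Invoice pair
migrating the Invoice value to v1:
  status := "FAX"
  attrs := [-7]
  score := 3.75
  latitude := null (missing; optional => null)
  height := 0.25
  writer country: kept under "unknown"
  => decoded: {"status": "FAX", "attrs": [-7], "score": 3.75, "latitude": null, "height": 0.25, "unknown": {"country": "delta"}}
ruling out the remaining Invoice differences:
  field latitude in record Invoice: type float32 changed to int32 -> schema-level compatibility only; this Invoice value's decode is unchanged


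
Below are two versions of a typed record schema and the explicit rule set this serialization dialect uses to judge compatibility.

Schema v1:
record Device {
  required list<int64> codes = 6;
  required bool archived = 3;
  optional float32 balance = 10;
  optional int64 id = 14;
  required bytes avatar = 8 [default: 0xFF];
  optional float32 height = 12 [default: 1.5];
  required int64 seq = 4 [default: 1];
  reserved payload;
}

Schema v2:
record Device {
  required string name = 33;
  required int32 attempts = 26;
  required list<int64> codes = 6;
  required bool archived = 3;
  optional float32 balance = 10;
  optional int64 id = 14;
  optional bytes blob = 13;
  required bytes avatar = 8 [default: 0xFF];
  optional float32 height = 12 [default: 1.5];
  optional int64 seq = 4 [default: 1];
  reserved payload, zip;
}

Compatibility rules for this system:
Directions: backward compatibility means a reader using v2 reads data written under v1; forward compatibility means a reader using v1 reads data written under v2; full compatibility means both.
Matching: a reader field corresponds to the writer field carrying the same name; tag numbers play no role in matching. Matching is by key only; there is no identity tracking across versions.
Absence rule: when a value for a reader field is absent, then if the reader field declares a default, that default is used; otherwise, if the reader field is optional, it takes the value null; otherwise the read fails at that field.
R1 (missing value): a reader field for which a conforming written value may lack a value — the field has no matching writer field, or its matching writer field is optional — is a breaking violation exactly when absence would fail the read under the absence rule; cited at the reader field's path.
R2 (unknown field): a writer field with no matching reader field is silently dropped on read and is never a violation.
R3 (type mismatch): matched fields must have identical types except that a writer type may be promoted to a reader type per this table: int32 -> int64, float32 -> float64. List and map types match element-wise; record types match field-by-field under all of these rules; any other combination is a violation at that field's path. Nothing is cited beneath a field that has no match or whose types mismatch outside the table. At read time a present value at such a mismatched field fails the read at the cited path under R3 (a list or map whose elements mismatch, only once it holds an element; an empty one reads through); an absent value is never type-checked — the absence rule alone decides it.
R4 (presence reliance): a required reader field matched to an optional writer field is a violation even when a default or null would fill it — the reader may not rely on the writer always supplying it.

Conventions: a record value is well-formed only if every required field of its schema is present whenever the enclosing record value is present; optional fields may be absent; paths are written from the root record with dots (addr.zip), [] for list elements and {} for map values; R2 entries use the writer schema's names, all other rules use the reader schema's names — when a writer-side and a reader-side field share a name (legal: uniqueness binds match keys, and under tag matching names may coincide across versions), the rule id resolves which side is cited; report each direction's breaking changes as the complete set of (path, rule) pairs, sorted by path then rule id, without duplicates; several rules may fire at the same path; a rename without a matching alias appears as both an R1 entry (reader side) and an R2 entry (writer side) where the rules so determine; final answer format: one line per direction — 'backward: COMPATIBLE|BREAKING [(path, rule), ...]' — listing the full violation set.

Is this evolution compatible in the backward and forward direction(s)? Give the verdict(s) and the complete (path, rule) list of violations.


backward: BREAKING [(attempts, R1), (name, R1)]; forward: BREAKING [(seq, R4)]

in Device below, arrows point writer -> reader
backward analysis of Device with v2 as reader and v1 as writer:
  name: no writer match
  attempts: no writer match
  writer required, list<int64> -> list<int64>: reader codes maps from writer codes
  writer required, bool -> bool: reader archived maps from writer archived
  writer optional, float32 -> float32: reader balance maps from writer balance
  writer optional, int64 -> int64: reader id maps from writer id
  blob: no writer match
  writer required, bytes -> bytes: reader avatar maps from writer avatar
  writer optional, float32 -> float32: reader height maps from writer height
  writer required, int64 -> int64: reader seq maps from writer seq
  R1 fires at attempts
  R1 fires at name
  => backward: BREAKING (2)
forward analysis of Device with v1 as reader and v2 as writer:
  writer required, list<int64> -> list<int64>: reader codes maps from writer codes
  writer required, bool -> bool: reader archived maps from writer archived
  writer optional, float32 -> float32: reader balance maps from writer balance
  writer optional, int64 -> int64: reader id maps from writer id
  writer required, bytes -> bytes: reader avatar maps from writer avatar
  writer optional, float32 -> float32: reader height maps from writer height
  writer optional, int64 -> int64: reader seq maps from writer seq
  writer field name has no reader counterpart
  writer field attempts has no reader counterpart
  writer field blob has no reader counterpart
  R4 fires at seq
  => forward: BREAKING (1)


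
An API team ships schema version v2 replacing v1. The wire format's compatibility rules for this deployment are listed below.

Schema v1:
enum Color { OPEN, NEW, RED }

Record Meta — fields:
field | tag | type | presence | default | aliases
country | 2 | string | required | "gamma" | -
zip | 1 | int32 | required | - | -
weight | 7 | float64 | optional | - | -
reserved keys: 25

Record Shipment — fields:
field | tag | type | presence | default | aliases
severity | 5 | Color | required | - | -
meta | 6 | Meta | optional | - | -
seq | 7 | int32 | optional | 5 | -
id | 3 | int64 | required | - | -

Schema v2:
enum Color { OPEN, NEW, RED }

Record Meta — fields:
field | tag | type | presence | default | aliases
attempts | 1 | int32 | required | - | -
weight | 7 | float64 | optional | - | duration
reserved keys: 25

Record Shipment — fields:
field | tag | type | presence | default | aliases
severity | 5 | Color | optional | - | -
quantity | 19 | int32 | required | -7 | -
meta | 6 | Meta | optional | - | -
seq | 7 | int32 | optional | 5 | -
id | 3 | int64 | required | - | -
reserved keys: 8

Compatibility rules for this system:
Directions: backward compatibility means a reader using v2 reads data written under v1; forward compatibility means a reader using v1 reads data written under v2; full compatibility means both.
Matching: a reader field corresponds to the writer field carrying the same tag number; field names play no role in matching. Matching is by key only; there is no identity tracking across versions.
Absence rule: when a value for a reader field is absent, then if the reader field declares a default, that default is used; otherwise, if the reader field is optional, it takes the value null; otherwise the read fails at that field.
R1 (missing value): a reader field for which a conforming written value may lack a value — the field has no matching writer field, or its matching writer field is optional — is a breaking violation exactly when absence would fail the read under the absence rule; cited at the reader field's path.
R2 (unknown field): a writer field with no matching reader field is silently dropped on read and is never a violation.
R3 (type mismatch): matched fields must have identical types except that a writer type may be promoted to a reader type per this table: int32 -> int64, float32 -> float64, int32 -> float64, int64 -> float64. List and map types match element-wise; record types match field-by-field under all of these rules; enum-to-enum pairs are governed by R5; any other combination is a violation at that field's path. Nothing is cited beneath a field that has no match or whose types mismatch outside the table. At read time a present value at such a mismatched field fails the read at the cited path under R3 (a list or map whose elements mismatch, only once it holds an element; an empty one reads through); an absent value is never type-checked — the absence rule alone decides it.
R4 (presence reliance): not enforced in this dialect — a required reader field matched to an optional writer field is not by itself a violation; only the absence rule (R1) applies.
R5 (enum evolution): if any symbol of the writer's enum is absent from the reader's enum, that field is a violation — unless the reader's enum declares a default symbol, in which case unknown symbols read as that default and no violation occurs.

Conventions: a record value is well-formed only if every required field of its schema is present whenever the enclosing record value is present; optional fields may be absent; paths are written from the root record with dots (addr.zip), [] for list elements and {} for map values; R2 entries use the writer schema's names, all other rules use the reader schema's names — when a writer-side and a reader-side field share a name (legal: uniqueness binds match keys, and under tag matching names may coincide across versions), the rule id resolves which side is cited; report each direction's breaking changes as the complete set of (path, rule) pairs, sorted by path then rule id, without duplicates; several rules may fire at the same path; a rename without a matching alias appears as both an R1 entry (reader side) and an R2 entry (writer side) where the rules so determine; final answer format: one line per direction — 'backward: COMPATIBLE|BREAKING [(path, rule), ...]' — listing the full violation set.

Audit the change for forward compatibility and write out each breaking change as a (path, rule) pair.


forward: BREAKING [(severity, R1)]

the writer's type comes first in each Shipment pair
forward on Shipment — v1 reading data written by v2:
  severity <- severity (Color -> Color, writer optional)
  meta <- meta (Meta -> Meta, writer optional)
  seq <- seq (int32 -> int32, writer optional)
  id <- id (int64 -> int64, writer required)
  leftover writer field: quantity
  meta.country: no writer match
  meta.zip <- meta.attempts (int32 -> int32, writer required)
  meta.weight <- meta.weight (float64 -> float64, writer optional)
  violation R1 at severity
  => forward: BREAKING (1)
the other Shipment changes do not affect what is asked:
  renamed field zip to attempts in record Meta -> fires no rule on Shipment, leaving the asked answer as it is
  removed field country from record Meta -> fires no rule on Shipment, leaving the asked answer as it is
  added field quantity to record Shipment: required int32, tag 19, default -7 (in v2 it sits immediately before meta) -> fires no rule on Shipment, leaving the asked answer as it is


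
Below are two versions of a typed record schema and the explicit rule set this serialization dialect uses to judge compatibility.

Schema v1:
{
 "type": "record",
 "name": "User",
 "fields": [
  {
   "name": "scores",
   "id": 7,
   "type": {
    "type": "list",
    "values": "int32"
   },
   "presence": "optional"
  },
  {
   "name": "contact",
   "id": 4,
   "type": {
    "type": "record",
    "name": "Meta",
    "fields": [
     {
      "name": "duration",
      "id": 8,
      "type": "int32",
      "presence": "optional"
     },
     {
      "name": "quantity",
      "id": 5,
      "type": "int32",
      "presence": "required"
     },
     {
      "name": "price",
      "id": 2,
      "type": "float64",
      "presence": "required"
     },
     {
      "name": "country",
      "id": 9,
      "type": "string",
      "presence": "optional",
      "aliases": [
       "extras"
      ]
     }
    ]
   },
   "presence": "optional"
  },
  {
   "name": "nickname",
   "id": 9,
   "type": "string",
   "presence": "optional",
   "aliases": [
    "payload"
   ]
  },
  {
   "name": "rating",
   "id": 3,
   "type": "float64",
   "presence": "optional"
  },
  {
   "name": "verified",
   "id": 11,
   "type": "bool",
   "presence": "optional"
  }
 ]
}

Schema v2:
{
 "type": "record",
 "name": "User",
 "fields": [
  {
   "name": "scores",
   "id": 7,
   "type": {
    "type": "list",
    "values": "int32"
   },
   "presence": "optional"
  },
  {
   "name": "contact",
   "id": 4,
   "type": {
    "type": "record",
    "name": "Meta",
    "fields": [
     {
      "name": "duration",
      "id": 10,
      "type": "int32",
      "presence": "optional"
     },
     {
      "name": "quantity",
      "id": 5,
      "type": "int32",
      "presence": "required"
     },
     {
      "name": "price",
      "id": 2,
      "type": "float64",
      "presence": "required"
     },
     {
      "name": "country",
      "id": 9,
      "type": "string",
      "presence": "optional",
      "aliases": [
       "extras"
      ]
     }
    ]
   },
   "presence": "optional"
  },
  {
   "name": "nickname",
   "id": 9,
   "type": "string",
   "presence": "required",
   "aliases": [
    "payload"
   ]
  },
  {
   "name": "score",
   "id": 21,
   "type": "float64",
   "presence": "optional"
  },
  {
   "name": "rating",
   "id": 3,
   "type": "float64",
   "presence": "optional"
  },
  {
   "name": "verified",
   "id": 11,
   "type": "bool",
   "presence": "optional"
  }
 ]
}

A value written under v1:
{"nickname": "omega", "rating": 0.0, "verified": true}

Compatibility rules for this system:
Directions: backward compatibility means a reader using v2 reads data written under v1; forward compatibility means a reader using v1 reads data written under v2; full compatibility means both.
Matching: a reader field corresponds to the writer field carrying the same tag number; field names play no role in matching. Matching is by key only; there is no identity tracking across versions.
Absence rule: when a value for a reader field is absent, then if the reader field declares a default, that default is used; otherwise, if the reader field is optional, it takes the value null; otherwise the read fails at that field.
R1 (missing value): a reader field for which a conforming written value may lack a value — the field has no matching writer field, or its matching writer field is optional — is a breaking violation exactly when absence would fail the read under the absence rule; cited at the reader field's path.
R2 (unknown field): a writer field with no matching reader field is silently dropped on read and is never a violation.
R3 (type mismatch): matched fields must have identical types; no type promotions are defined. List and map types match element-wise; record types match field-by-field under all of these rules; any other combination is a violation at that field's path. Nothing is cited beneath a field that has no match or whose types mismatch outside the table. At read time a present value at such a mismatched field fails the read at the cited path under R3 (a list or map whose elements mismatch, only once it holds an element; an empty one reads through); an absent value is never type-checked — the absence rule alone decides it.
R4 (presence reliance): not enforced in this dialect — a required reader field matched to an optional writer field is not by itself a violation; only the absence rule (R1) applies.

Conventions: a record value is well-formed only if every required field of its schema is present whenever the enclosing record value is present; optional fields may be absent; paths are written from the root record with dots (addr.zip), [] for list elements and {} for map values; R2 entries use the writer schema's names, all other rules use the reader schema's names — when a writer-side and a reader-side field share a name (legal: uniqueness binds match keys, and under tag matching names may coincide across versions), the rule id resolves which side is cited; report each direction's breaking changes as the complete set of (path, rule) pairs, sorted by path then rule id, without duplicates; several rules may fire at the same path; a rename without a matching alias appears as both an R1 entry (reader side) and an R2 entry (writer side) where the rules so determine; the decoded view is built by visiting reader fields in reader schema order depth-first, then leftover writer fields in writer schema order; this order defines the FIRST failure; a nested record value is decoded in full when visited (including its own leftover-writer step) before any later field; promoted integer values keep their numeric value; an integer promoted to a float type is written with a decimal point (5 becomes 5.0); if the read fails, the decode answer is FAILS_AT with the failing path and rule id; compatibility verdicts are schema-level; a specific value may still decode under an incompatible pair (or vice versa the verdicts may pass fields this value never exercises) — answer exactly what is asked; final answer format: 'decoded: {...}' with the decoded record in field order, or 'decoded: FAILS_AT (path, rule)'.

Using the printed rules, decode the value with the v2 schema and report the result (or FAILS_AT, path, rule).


decoded: {"scores": null, "contact": null, "nickname": "omega", "score": null, "rating": 0.0, "verified": true}

each type pair in User: writer, then reader
decode (reader v2):
  scores := null (absent, optional -> null)
  contact := null (absent, optional -> null)
  nickname := "omega"
  score := null (absent, optional -> null)
  rating := 0.0
  verified := true
  => decoded: {"scores": null, "contact": null, "nickname": "omega", "score": null, "rating": 0.0, "verified": true}
remaining User differences; none change what is asked:
  field nickname in record User: optional changed to required -> schema-level compatibility only; this User value's decode is unchanged
  field duration in record Meta: tag 8 changed to 10 -> triggers nothing under the printed rules; the User answer is the same either way


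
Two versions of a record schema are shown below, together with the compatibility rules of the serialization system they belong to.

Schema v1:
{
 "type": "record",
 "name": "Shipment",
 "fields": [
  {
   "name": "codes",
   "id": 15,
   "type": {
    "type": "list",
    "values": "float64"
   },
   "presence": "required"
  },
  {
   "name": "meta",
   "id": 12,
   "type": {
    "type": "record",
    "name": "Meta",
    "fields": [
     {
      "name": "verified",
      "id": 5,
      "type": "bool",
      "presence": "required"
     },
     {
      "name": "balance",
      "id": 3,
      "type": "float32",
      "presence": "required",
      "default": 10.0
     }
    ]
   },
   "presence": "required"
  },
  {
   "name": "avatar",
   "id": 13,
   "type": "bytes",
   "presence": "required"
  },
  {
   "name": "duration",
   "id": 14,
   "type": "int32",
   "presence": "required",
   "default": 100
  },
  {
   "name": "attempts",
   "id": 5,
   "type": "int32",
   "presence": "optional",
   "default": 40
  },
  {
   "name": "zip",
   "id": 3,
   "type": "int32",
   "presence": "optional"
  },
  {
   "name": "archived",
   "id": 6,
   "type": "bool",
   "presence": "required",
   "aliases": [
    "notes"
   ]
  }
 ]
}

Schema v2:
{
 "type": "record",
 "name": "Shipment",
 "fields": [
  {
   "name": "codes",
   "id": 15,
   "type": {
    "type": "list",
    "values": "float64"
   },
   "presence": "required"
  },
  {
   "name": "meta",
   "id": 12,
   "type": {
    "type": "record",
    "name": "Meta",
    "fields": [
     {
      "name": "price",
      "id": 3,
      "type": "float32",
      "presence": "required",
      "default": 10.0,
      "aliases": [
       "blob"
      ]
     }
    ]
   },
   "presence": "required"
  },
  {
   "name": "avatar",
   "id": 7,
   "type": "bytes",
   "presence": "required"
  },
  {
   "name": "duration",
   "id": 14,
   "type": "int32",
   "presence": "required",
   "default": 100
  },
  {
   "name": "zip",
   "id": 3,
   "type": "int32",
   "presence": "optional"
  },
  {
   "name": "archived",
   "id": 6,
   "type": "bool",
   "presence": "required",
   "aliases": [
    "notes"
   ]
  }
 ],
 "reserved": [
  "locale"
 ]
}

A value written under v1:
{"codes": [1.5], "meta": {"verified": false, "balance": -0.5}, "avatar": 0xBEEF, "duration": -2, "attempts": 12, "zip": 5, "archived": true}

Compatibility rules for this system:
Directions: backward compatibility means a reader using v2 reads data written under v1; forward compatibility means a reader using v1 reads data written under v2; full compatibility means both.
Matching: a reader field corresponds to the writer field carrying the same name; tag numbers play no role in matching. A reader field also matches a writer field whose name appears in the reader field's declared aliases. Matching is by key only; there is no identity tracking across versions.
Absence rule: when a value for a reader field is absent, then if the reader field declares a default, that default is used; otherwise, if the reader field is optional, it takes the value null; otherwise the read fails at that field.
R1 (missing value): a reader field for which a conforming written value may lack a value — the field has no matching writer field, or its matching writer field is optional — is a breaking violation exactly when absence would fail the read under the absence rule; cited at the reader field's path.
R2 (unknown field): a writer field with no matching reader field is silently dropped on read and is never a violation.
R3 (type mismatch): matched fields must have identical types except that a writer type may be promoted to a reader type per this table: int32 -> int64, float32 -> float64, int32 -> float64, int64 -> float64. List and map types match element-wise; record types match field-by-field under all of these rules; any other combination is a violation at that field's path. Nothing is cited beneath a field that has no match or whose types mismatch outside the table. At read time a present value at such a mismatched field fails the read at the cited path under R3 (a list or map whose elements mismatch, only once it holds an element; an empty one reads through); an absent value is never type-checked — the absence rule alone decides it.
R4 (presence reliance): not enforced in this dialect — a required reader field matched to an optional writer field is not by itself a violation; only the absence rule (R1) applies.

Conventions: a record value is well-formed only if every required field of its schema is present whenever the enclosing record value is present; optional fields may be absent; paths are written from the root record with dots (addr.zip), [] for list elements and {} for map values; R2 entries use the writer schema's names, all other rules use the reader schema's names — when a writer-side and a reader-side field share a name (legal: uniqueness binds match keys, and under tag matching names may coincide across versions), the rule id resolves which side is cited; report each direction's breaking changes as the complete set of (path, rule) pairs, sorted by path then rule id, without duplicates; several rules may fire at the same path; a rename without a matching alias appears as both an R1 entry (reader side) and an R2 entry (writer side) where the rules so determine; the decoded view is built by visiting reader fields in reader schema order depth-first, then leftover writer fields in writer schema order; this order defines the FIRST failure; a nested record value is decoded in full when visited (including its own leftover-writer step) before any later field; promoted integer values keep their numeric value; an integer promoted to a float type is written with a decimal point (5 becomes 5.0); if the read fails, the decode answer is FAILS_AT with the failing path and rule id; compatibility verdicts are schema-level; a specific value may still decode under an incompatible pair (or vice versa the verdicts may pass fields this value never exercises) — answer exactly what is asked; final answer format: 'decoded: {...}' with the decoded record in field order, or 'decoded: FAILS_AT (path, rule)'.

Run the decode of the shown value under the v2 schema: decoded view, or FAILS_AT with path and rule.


decoded: {"codes": [1.5], "meta": {"price": 10.0}, "avatar": 0xBEEF, "duration": -2, "zip": 5, "archived": true}

in Shipment below, arrows point writer -> reader
decoding the Shipment value with the v2 reader:
  codes := [1.5]
  meta.price := 10.0 (no value, default fills)
  writer meta.verified: unmatched, discarded
  writer meta.balance: unmatched, discarded
  avatar := 0xBEEF
  duration := -2
  zip := 5
  archived := true
  writer attempts: unmatched, discarded
  => decoded: {"codes": [1.5], "meta": {"price": 10.0}, "avatar": 0xBEEF, "duration": -2, "zip": 5, "archived": true}
ruling out the remaining Shipment differences:
  field avatar in record Shipment: tag 13 changed to 7 -> no rule fires on it and the decoded Shipment view is identical with or without it
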